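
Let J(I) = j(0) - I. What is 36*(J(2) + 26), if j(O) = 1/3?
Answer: 876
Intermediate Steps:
j(O) = ⅓
J(I) = ⅓ - I
36*(J(2) + 26) = 36*((⅓ - 1*2) + 26) = 36*((⅓ - 2) + 26) = 36*(-5/3 + 26) = 36*(73/3) = 876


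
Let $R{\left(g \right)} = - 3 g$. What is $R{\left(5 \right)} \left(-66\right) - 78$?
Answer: $912$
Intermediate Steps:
$R{\left(5 \right)} \left(-66\right) - 78 = \left(-3\right) 5 \left(-66\right) - 78 = \left(-15\right) \left(-66\right) - 78 = 990 - 78 = 912$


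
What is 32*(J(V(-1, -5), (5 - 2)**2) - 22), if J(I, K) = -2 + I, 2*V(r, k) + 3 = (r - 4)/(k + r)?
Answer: -2408/3 ≈ -802.67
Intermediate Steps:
V(r, k) = -3/2 + (-4 + r)/(2*(k + r)) (V(r, k) = -3/2 + ((r - 4)/(k + r))/2 = -3/2 + ((-4 + r)/(k + r))/2 = -3/2 + (-4 + r)/(2*(k + r)))
32*(J(V(-1, -5), (5 - 2)**2) - 22) = 32*((-2 + (-2 - 1*(-1) - 3/2*(-5))/(-5 - 1)) - 22) = 32*((-2 + (-2 + 1 + 15/2)/(-6)) - 22) = 32*((-2 - 1/6*13/2) - 22) = 32*((-2 - 13/12) - 22) = 32*(-37/12 - 22) = 32*(-301/12) = -2408/3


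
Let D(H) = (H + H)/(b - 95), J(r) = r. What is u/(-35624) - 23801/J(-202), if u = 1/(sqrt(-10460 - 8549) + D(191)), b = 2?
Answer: 34880954269273153/296035996892180 + 8649*I*sqrt(19009)/5862098948360 ≈ 117.83 + 2.0342e-7*I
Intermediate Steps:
D(H) = -2*H/93 (D(H) = (H + H)/(2 - 95) = (2*H)/(-93) = (2*H)*(-1/93) = -2*H/93)
u = 1/(-382/93 + I*sqrt(19009)) (u = 1/(sqrt(-10460 - 8549) - 2/93*191) = 1/(sqrt(-19009) - 382/93) = 1/(I*sqrt(19009) - 382/93) = 1/(-382/93 + I*sqrt(19009)) ≈ -0.00021589 - 0.0072466*I)
u/(-35624) - 23801/J(-202) = (-35526/164554765 - 8649*I*sqrt(19009)/164554765)/(-35624) - 23801/(-202) = (-35526/164554765 - 8649*I*sqrt(19009)/164554765)*(-1/35624) - 23801*(-1/202) = (17763/2931049474180 + 8649*I*sqrt(19009)/5862098948360) + 23801/202 = 34880954269273153/296035996892180 + 8649*I*sqrt(19009)/5862098948360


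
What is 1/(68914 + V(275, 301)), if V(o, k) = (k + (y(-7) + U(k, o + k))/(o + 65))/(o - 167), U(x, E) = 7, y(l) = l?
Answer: 108/7443013 ≈ 1.4510e-5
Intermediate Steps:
V(o, k) = k/(-167 + o) (V(o, k) = (k + (-7 + 7)/(o + 65))/(o - 167) = (k + 0/(65 + o))/(-167 + o) = (k + 0)/(-167 + o) = k/(-167 + o))
1/(68914 + V(275, 301)) = 1/(68914 + 301/(-167 + 275)) = 1/(68914 + 301/108) = 1/(7443013/108) = 108/7443013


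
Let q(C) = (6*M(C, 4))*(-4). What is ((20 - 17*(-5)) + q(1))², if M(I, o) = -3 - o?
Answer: 74529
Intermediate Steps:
q(C) = 168 (q(C) = (6*(-3 - 1*4))*(-4) = (6*(-3 - 4))*(-4) = (6*(-7))*(-4) = -42*(-4) = 168)
((20 - 17*(-5)) + q(1))² = ((20 - 17*(-5)) + 168)² = ((20 - 1*(-85)) + 168)² = ((20 + 85) + 168)² = (105 + 168)² = 273² = 74529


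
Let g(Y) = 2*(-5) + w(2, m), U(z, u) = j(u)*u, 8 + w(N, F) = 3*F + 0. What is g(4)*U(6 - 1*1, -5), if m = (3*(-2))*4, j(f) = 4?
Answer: 1800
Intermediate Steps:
m = -24 (m = -6*4 = -24)
w(N, F) = -8 + 3*F (w(N, F) = -8 + (3*F + 0) = -8 + 3*F)
U(z, u) = 4*u
g(Y) = -90 (g(Y) = 2*(-5) + (-8 + 3*(-24)) = -10 + (-8 - 72) = -10 - 80 = -90)
g(4)*U(6 - 1*1, -5) = -360*(-5) = -90*(-20) = 1800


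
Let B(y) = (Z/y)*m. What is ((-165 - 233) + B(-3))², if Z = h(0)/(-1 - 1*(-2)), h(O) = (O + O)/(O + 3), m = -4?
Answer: 158404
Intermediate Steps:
h(O) = 2*O/(3 + O) (h(O) = (2*O)/(3 + O) = 2*O/(3 + O))
Z = 0 (Z = (2*0/(3 + 0))/(-1 - 1*(-2)) = (2*0/3)/(-1 + 2) = (2*0*(⅓))/1 = 0*1 = 0)
B(y) = 0 (B(y) = (0/y)*(-4) = 0*(-4) = 0)
((-165 - 233) + B(-3))² = ((-165 - 233) + 0)² = (-398 + 0)² = (-398)² = 158404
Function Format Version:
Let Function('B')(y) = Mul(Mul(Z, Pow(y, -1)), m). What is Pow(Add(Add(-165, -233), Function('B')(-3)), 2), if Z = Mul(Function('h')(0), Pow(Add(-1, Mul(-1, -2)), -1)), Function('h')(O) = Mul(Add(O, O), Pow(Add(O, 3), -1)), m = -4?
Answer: 158404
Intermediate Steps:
Function('h')(O) = Mul(2, O, Pow(Add(3, O), -1)) (Function('h')(O) = Mul(Mul(2, O), Pow(Add(3, O), -1)) = Mul(2, O, Pow(Add(3, O), -1)))
Z = 0 (Z = Mul(Mul(2, 0, Pow(Add(3, 0), -1)), Pow(Add(-1, Mul(-1, -2)), -1)) = Mul(Mul(2, 0, Pow(3, -1)), Pow(Add(-1, 2), -1)) = Mul(Mul(2, 0, Rational(1, 3)), Pow(1, -1)) = Mul(0, 1) = 0)
Function('B')(y) = 0 (Function('B')(y) = Mul(Mul(0, Pow(y, -1)), -4) = Mul(0, -4) = 0)
Pow(Add(Add(-165, -233), Function('B')(-3)), 2) = Pow(Add(Add(-165, -233), 0), 2) = Pow(Add(-398, 0), 2) = Pow(-398, 2) = 158404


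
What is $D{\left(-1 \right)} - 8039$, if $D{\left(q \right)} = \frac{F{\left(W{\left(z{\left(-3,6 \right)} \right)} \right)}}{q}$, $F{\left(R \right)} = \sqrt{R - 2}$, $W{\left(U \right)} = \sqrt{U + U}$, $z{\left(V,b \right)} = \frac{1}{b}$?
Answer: $-8039 - \frac{i \sqrt{18 - 3 \sqrt{3}}}{3} \approx -8039.0 - 1.1927 i$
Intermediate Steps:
$W{\left(U \right)} = \sqrt{2} \sqrt{U}$ ($W{\left(U \right)} = \sqrt{2 U} = \sqrt{2} \sqrt{U}$)
$F{\left(R \right)} = \sqrt{-2 + R}$
$D{\left(q \right)} = \frac{\sqrt{-2 + \frac{\sqrt{3}}{3}}}{q}$ ($D{\left(q \right)} = \frac{\sqrt{-2 + \sqrt{2} \sqrt{\frac{1}{6}}}}{q} = \frac{\sqrt{-2 + \frac{\sqrt{2}}{\sqrt{6}}}}{q} = \frac{\sqrt{-2 + \sqrt{2} \frac{\sqrt{6}}{6}}}{q} = \frac{\sqrt{-2 + \frac{\sqrt{3}}{3}}}{q}$)
$D{\left(-1 \right)} - 8039 = \frac{\sqrt{-18 + 3 \sqrt{3}}}{3 \left(-1\right)} - 8039 = \frac{1}{3} \left(-1\right) \sqrt{-18 + 3 \sqrt{3}} - 8039 = - \frac{\sqrt{-18 + 3 \sqrt{3}}}{3} - 8039 = -8039 - \frac{\sqrt{-18 + 3 \sqrt{3}}}{3}$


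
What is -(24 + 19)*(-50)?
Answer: 2150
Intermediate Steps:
-(24 + 19)*(-50) = -43*(-50) = -1*(-2150) = 2150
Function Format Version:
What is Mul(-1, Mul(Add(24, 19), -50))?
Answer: 2150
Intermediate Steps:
Mul(-1, Mul(Add(24, 19), -50)) = Mul(-1, Mul(43, -50)) = Mul(-1, -2150) = 2150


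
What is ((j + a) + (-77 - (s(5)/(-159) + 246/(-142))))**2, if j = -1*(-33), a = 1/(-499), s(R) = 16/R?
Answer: 1416103060681653796/793326654263025 ≈ 1785.0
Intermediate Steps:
a = -1/499 ≈ -0.0020040
j = 33
((j + a) + (-77 - (s(5)/(-159) + 246/(-142))))**2 = ((33 - 1/499) + (-77 - ((16/5)/(-159) + 246/(-142))))**2 = (16466/499 + (-77 - ((16*(1/5))*(-1/159) + 246*(-1/142))))**2 = (16466/499 + (-77 - ((16/5)*(-1/159) - 123/71)))**2 = (16466/499 + (-77 - (-16/795 - 123/71)))**2 = (16466/499 + (-77 - 1*(-98921/56445)))**2 = (16466/499 + (-77 + 98921/56445))**2 = (16466/499 - 4247344/56445)**2 = (-1190001286/28166055)**2 = 1416103060681653796/793326654263025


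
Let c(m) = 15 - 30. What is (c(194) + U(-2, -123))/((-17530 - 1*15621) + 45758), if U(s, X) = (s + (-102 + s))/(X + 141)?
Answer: -188/113463 ≈ -0.0016569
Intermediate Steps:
c(m) = -15
U(s, X) = (-102 + 2*s)/(141 + X)
(c(194) + U(-2, -123))/((-17530 - 1*15621) + 45758) = (-15 + 2*(-51 - 2)/(141 - 123))/((-17530 - 1*15621) + 45758) = (-15 + 2*(-53)/18)/((-17530 - 15621) + 45758) = (-15 + 2*(1/18)*(-53))/(-33151 + 45758) = (-15 - 53/9)/12607 = -188/9*1/12607 = -188/113463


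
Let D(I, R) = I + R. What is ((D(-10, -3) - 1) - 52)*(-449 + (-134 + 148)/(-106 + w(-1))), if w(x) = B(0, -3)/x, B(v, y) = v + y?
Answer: 3053226/103 ≈ 29643.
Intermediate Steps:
w(x) = -3/x (w(x) = (0 - 3)/x = -3/x)
((D(-10, -3) - 1) - 52)*(-449 + (-134 + 148)/(-106 + w(-1))) = (((-10 - 3) - 1) - 52)*(-449 + (-134 + 148)/(-106 - 3/(-1))) = ((-13 - 1) - 52)*(-449 + 14/(-106 - 3*(-1))) = (-14 - 52)*(-449 + 14/(-106 + 3)) = -66*(-449 + 14/(-103)) = -66*(-449 + 14*(-1/103)) = -66*(-449 - 14/103) = -66*(-46261/103) = 3053226/103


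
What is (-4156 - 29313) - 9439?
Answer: -42908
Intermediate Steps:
(-4156 - 29313) - 9439 = -33469 - 9439 = -42908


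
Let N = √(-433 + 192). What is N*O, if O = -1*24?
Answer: -24*I*√241 ≈ -372.58*I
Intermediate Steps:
O = -24
N = I*√241 (N = √(-241) = I*√241 ≈ 15.524*I)
N*O = (I*√241)*(-24) = -24*I*√241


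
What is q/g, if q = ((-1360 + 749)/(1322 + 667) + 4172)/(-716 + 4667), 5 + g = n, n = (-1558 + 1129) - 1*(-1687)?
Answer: 638269/757442259 ≈ 0.00084266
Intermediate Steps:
n = 1258 (n = -429 + 1687 = 1258)
g = 1253 (g = -5 + 1258 = 1253)
q = 638269/604503 (q = (-611/1989 + 4172)/3951 = (-611*1/1989 + 4172)*(1/3951) = (-47/153 + 4172)*(1/3951) = (638269/153)*(1/3951) = 638269/604503 ≈ 1.0559)
q/g = (638269/604503)/1253 = (638269/604503)*(1/1253) = 638269/757442259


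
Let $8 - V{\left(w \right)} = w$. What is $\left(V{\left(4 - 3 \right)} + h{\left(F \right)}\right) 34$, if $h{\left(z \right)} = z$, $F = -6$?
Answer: $34$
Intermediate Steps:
$V{\left(w \right)} = 8 - w$
$\left(V{\left(4 - 3 \right)} + h{\left(F \right)}\right) 34 = \left(\left(8 - \left(4 - 3\right)\right) - 6\right) 34 = \left(\left(8 - 1\right) - 6\right) 34 = \left(7 - 6\right) 34 = 1 \cdot 34 = 34$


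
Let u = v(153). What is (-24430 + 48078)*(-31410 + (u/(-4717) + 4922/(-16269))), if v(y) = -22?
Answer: -57002408626673728/76740873 ≈ -7.4279e+8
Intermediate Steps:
u = -22
(-24430 + 48078)*(-31410 + (u/(-4717) + 4922/(-16269))) = (-24430 + 48078)*(-31410 + (-22/(-4717) + 4922/(-16269))) = 23648*(-31410 + (-22*(-1/4717) + 4922*(-1/16269))) = 23648*(-31410 + (22/4717 - 4922/16269)) = 23648*(-31410 - 22859156/76740873) = 23648*(-2410453680086/76740873) = -57002408626673728/76740873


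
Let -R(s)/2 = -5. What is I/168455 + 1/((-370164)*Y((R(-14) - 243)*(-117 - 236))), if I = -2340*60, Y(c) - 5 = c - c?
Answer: -51971059291/62355976620 ≈ -0.83346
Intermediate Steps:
R(s) = 10 (R(s) = -2*(-5) = 10)
Y(c) = 5 (Y(c) = 5 + (c - c) = 5 + 0 = 5)
I = -140400
I/168455 + 1/((-370164)*Y((R(-14) - 243)*(-117 - 236))) = -140400/168455 + 1/(-370164*5) = -140400*1/168455 - 1/370164*⅕ = -28080/33691 - 1/1850820 = -51971059291/62355976620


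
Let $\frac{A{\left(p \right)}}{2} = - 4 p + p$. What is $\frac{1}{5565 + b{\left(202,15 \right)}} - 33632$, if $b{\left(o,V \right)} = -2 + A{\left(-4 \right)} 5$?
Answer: $- \frac{191130655}{5683} \approx -33632.0$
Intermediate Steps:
$A{\left(p \right)} = - 6 p$ ($A{\left(p \right)} = 2 \left(- 4 p + p\right) = 2 \left(- 3 p\right) = - 6 p$)
$b{\left(o,V \right)} = 118$ ($b{\left(o,V \right)} = -2 + \left(-6\right) \left(-4\right) 5 = -2 + 24 \cdot 5 = -2 + 120 = 118$)
$\frac{1}{5565 + b{\left(202,15 \right)}} - 33632 = \frac{1}{5565 + 118} - 33632 = \frac{1}{5683} - 33632 = - \frac{191130655}{5683}$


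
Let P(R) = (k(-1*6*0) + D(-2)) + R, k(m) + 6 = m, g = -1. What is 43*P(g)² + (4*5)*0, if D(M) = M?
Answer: 3483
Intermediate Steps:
k(m) = -6 + m
P(R) = -8 + R (P(R) = ((-6 - 1*6*0) - 2) + R = ((-6 - 6*0) - 2) + R = ((-6 + 0) - 2) + R = (-6 - 2) + R = -8 + R)
43*P(g)² + (4*5)*0 = 43*(-8 - 1)² + (4*5)*0 = 43*(-9)² + 20*0 = 43*81 + 0 = 3483 + 0 = 3483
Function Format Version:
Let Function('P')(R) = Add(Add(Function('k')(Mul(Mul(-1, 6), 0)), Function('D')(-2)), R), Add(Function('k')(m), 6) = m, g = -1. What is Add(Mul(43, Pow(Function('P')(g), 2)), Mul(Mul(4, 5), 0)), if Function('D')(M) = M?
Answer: 3483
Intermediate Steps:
Function('k')(m) = Add(-6, m)
Function('P')(R) = Add(-8, R) (Function('P')(R) = Add(Add(Add(-6, Mul(Mul(-1, 6), 0)), -2), R) = Add(Add(Add(-6, Mul(-6, 0)), -2), R) = Add(Add(Add(-6, 0), -2), R) = Add(Add(-6, -2), R) = Add(-8, R))
Add(Mul(43, Pow(Function('P')(g), 2)), Mul(Mul(4, 5), 0)) = Add(Mul(43, Pow(Add(-8, -1), 2)), Mul(Mul(4, 5), 0)) = Add(Mul(43, Pow(-9, 2)), Mul(20, 0)) = Add(Mul(43, 81), 0) = Add(3483, 0) = 3483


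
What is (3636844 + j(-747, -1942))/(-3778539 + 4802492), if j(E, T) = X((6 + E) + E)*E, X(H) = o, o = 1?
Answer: 3636097/1023953 ≈ 3.5510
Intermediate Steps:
X(H) = 1
j(E, T) = E (j(E, T) = 1*E = E)
(3636844 + j(-747, -1942))/(-3778539 + 4802492) = (3636844 - 747)/(-3778539 + 4802492) = 3636097/1023953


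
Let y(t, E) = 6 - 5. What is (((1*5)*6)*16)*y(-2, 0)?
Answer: 480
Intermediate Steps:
y(t, E) = 1
(((1*5)*6)*16)*y(-2, 0) = (((1*5)*6)*16)*1 = ((5*6)*16)*1 = (30*16)*1 = 480*1 = 480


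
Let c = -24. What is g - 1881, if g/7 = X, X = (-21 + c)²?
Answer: 12294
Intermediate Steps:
X = 2025 (X = (-21 - 24)² = (-45)² = 2025)
g = 14175 (g = 7*2025 = 14175)
g - 1881 = 14175 - 1881 = 12294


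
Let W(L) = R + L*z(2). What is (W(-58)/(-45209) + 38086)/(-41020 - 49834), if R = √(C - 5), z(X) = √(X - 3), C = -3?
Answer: -19043/45427 - 29*I/2053709243 + I*√2/2053709243 ≈ -0.4192 - 1.3432e-8*I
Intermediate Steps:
z(X) = √(-3 + X)
R = 2*I*√2 (R = √(-3 - 5) = √(-8) = 2*I*√2 ≈ 2.8284*I)
W(L) = I*L + 2*I*√2 (W(L) = 2*I*√2 + L*√(-3 + 2) = 2*I*√2 + L*√(-1) = 2*I*√2 + L*I = 2*I*√2 + I*L = I*L + 2*I*√2)
(W(-58)/(-45209) + 38086)/(-41020 - 49834) = ((I*(-58 + 2*√2))/(-45209) + 38086)/(-41020 - 49834) = ((I*(-58 + 2*√2))*(-1/45209) + 38086)/(-90854) = (-I*(-58 + 2*√2)/45209 + 38086)*(-1/90854) = (38086 - I*(-58 + 2*√2)/45209)*(-1/90854) = -19043/45427 + I*(-58 + 2*√2)/4107418486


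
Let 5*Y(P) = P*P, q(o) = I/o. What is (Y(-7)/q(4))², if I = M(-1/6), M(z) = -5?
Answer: 38416/625 ≈ 61.466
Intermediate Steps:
I = -5
q(o) = -5/o
Y(P) = P²/5 (Y(P) = (P*P)/5 = P²/5)
(Y(-7)/q(4))² = (((⅕)*(-7)²)/((-5/4)))² = (((⅕)*49)/((-5*¼)))² = (49/(5*(-5/4)))² = ((49/5)*(-⅘))² = (-196/25)² = 38416/625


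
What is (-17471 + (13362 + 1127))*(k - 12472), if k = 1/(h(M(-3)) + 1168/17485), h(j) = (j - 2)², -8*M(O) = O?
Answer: 112676394947088/3029717 ≈ 3.7190e+7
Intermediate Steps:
M(O) = -O/8
h(j) = (-2 + j)²
k = 1119040/3029717 (k = 1/((-2 - ⅛*(-3))² + 1168/17485) = 1/((-2 + 3/8)² + 1168*(1/17485)) = 1/((-13/8)² + 1168/17485) = 1/(169/64 + 1168/17485) = 1/(3029717/1119040) = 1119040/3029717 ≈ 0.36935)
(-17471 + (13362 + 1127))*(k - 12472) = (-17471 + (13362 + 1127))*(1119040/3029717 - 12472) = (-17471 + 14489)*(-37785511384/3029717) = -2982*(-37785511384/3029717) = 112676394947088/3029717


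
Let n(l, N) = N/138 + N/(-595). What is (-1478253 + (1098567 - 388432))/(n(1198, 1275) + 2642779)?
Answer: -247333996/850977123 ≈ -0.29065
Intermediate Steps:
n(l, N) = 457*N/82110 (n(l, N) = N*(1/138) + N*(-1/595) = N/138 - N/595 = 457*N/82110)
(-1478253 + (1098567 - 388432))/(n(1198, 1275) + 2642779) = (-1478253 + (1098567 - 388432))/((457/82110)*1275 + 2642779) = (-1478253 + 710135)/(2285/322 + 2642779) = -768118/850977123/322 = -768118*322/850977123 = -247333996/850977123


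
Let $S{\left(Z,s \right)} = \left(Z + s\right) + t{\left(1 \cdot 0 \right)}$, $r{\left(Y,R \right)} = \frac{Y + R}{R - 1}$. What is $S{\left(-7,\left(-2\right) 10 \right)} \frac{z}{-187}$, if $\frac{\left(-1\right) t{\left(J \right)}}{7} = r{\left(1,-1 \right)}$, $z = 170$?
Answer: $\frac{270}{11} \approx 24.545$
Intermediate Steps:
$r{\left(Y,R \right)} = \frac{R + Y}{-1 + R}$
$t{\left(J \right)} = 0$ ($t{\left(J \right)} = - 7 \frac{-1 + 1}{-1 - 1} = - 7 \frac{1}{-2} \cdot 0 = - 7 \left(\left(- \frac{1}{2}\right) 0\right) = \left(-7\right) 0 = 0$)
$S{\left(Z,s \right)} = Z + s$ ($S{\left(Z,s \right)} = \left(Z + s\right) + 0 = Z + s$)
$S{\left(-7,\left(-2\right) 10 \right)} \frac{z}{-187} = \left(-7 - 20\right) \frac{170}{-187} = \left(-7 - 20\right) 170 \left(- \frac{1}{187}\right) = \left(-27\right) \left(- \frac{10}{11}\right) = \frac{270}{11}$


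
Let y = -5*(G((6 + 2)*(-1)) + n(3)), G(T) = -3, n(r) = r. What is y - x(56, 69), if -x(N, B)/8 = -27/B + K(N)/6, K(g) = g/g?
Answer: -124/69 ≈ -1.7971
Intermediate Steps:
K(g) = 1
x(N, B) = -4/3 + 216/B (x(N, B) = -8*(-27/B + 1/6) = -8*(-27/B + 1*(⅙)) = -8*(-27/B + ⅙) = -8*(⅙ - 27/B) = -4/3 + 216/B)
y = 0 (y = -5*(-3 + 3) = -5*0 = 0)
y - x(56, 69) = 0 - (-4/3 + 216/69) = 0 - (-4/3 + 216*(1/69)) = 0 - (-4/3 + 72/23) = 0 - 1*124/69 = 0 - 124/69 = -124/69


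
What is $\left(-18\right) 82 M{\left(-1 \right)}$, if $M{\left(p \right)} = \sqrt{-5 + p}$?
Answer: $- 1476 i \sqrt{6} \approx - 3615.4 i$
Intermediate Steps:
$\left(-18\right) 82 M{\left(-1 \right)} = \left(-18\right) 82 \sqrt{-5 - 1} = - 1476 \sqrt{-6} = - 1476 i \sqrt{6}$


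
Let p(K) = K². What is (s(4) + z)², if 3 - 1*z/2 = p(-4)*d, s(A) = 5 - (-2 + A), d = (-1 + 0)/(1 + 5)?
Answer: 1849/9 ≈ 205.44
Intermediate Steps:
d = -⅙ (d = -1/6 = -1*⅙ = -⅙ ≈ -0.16667)
s(A) = 7 - A (s(A) = 5 + (2 - A) = 7 - A)
z = 34/3 (z = 6 - 2*(-4)²*(-1)/6 = 6 - 32*(-1)/6 = 6 - 2*(-8/3) = 6 + 16/3 = 34/3 ≈ 11.333)
(s(4) + z)² = ((7 - 1*4) + 34/3)² = ((7 - 4) + 34/3)² = (3 + 34/3)² = (43/3)² = 1849/9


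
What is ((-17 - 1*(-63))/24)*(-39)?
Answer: -299/4 ≈ -74.750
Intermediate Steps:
((-17 - 1*(-63))/24)*(-39) = ((-17 + 63)*(1/24))*(-39) = (46*(1/24))*(-39) = (23/12)*(-39) = -299/4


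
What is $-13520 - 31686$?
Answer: $-45206$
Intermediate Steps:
$-13520 - 31686 = -45206$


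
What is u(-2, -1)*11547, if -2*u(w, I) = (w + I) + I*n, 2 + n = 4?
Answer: 57735/2 ≈ 28868.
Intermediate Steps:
n = 2 (n = -2 + 4 = 2)
u(w, I) = -3*I/2 - w/2 (u(w, I) = -((w + I) + I*2)/2 = -((I + w) + 2*I)/2 = -(w + 3*I)/2 = -3*I/2 - w/2)
u(-2, -1)*11547 = (-3/2*(-1) - ½*(-2))*11547 = (3/2 + 1)*11547 = (5/2)*11547 = 57735/2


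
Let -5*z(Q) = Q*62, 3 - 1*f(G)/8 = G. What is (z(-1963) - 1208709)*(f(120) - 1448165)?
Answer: 8581342816739/5 ≈ 1.7163e+12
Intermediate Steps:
f(G) = 24 - 8*G
z(Q) = -62*Q/5 (z(Q) = -Q*62/5 = -62*Q/5)
(z(-1963) - 1208709)*(f(120) - 1448165) = (-62/5*(-1963) - 1208709)*((24 - 8*120) - 1448165) = (121706/5 - 1208709)*((24 - 960) - 1448165) = -5921839*(-936 - 1448165)/5 = -5921839/5*(-1449101) = 8581342816739/5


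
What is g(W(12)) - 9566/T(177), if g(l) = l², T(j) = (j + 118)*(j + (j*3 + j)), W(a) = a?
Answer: 37585234/261075 ≈ 143.96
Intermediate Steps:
T(j) = 5*j*(118 + j) (T(j) = (118 + j)*(j + (3*j + j)) = (118 + j)*(j + 4*j) = (118 + j)*(5*j) = 5*j*(118 + j))
g(W(12)) - 9566/T(177) = 12² - 9566/(5*177*(118 + 177)) = 144 - 9566/(5*177*295) = 144 - 9566/261075 = 37585234/261075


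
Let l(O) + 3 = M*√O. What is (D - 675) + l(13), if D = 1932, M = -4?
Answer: 1254 - 4*√13 ≈ 1239.6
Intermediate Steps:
l(O) = -3 - 4*√O
(D - 675) + l(13) = (1932 - 675) + (-3 - 4*√13) = 1257 + (-3 - 4*√13) = 1254 - 4*√13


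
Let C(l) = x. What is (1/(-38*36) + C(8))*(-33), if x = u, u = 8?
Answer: -120373/456 ≈ -263.98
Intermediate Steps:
x = 8
C(l) = 8
(1/(-38*36) + C(8))*(-33) = (1/(-38*36) + 8)*(-33) = (-1/38*1/36 + 8)*(-33) = (-1/1368 + 8)*(-33) = (10943/1368)*(-33) = -120373/456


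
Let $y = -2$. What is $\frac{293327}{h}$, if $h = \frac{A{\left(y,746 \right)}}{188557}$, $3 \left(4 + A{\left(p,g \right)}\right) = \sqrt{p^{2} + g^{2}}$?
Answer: $\frac{497779732251}{139094} + \frac{165926577417 \sqrt{139130}}{278188} \approx 2.2606 \cdot 10^{8}$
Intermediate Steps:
$A{\left(p,g \right)} = -4 + \frac{\sqrt{g^{2} + p^{2}}}{3}$ ($A{\left(p,g \right)} = -4 + \frac{\sqrt{p^{2} + g^{2}}}{3} = -4 + \frac{\sqrt{g^{2} + p^{2}}}{3}$)
$h = - \frac{4}{188557} + \frac{2 \sqrt{139130}}{565671}$ ($h = \frac{-4 + \frac{\sqrt{746^{2} + \left(-2\right)^{2}}}{3}}{188557} = \left(-4 + \frac{\sqrt{556516 + 4}}{3}\right) \frac{1}{188557} = \left(-4 + \frac{\sqrt{556520}}{3}\right) \frac{1}{188557} = \left(-4 + \frac{2 \sqrt{139130}}{3}\right) \frac{1}{188557} = - \frac{4}{188557} + \frac{2 \sqrt{139130}}{565671} \approx 0.0012976$)
$\frac{293327}{h} = \frac{293327}{- \frac{4}{188557} + \frac{2 \sqrt{139130}}{565671}}$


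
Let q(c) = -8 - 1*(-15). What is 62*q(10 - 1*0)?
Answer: 434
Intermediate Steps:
q(c) = 7 (q(c) = -8 + 15 = 7)
62*q(10 - 1*0) = 62*7 = 434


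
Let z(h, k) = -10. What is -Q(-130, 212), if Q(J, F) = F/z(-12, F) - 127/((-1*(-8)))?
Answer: 1483/40 ≈ 37.075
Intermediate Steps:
Q(J, F) = -127/8 - F/10 (Q(J, F) = F/(-10) - 127/((-1*(-8))) = F*(-⅒) - 127/8 = -F/10 - 127*⅛ = -F/10 - 127/8 = -127/8 - F/10)
-Q(-130, 212) = -(-127/8 - ⅒*212) = -(-127/8 - 106/5) = -1*(-1483/40) = 1483/40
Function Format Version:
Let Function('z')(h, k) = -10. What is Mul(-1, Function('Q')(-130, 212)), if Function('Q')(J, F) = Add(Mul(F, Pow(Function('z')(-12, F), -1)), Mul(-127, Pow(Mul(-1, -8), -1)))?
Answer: Rational(1483, 40) ≈ 37.075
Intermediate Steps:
Function('Q')(J, F) = Add(Rational(-127, 8), Mul(Rational(-1, 10), F)) (Function('Q')(J, F) = Add(Mul(F, Pow(-10, -1)), Mul(-127, Pow(Mul(-1, -8), -1))) = Add(Mul(F, Rational(-1, 10)), Mul(-127, Pow(8, -1))) = Add(Mul(Rational(-1, 10), F), Mul(-127, Rational(1, 8))) = Add(Mul(Rational(-1, 10), F), Rational(-127, 8)) = Add(Rational(-127, 8), Mul(Rational(-1, 10), F)))
Mul(-1, Function('Q')(-130, 212)) = Mul(-1, Add(Rational(-127, 8), Mul(Rational(-1, 10), 212))) = Mul(-1, Add(Rational(-127, 8), Rational(-106, 5))) = Mul(-1, Rational(-1483, 40)) = Rational(1483, 40)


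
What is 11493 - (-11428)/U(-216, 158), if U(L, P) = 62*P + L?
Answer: 27528592/2395 ≈ 11494.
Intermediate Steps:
U(L, P) = L + 62*P
11493 - (-11428)/U(-216, 158) = 11493 - (-11428)/(-216 + 62*158) = 11493 - (-11428)/(-216 + 9796) = 11493 - (-11428)/9580 = 11493 - 1*(-2857/2395) = 11493 + 2857/2395 = 27528592/2395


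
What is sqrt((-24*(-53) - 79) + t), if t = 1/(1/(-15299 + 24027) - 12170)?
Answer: 7*sqrt(274697658263704369)/106219759 ≈ 34.540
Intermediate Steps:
t = -8728/106219759 (t = 1/(1/8728 - 12170) = 1/(-106219759/8728) = -8728/106219759 ≈ -8.2169e-5)
sqrt((-24*(-53) - 79) + t) = sqrt((-24*(-53) - 79) - 8728/106219759) = sqrt((1272 - 79) - 8728/106219759) = sqrt(1193 - 8728/106219759) = sqrt(126720163759/106219759) = 7*sqrt(274697658263704369)/106219759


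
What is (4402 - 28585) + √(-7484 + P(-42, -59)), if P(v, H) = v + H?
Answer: -24183 + I*√7585 ≈ -24183.0 + 87.092*I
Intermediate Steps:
P(v, H) = H + v
(4402 - 28585) + √(-7484 + P(-42, -59)) = (4402 - 28585) + √(-7484 + (-59 - 42)) = -24183 + √(-7484 - 101) = -24183 + √(-7585) = -24183 + I*√7585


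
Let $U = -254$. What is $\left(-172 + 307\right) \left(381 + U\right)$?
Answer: $17145$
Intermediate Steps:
$\left(-172 + 307\right) \left(381 + U\right) = \left(-172 + 307\right) \left(381 - 254\right) = 135 \cdot 127 = 17145$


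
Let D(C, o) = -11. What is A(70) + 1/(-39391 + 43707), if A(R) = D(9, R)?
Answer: -47475/4316 ≈ -11.000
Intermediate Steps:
A(R) = -11
A(70) + 1/(-39391 + 43707) = -11 + 1/(-39391 + 43707) = -11 + 1/4316 = -47475/4316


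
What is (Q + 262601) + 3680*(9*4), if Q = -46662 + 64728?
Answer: 413147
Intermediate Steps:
Q = 18066
(Q + 262601) + 3680*(9*4) = (18066 + 262601) + 3680*(9*4) = 280667 + 3680*36 = 280667 + 132480 = 413147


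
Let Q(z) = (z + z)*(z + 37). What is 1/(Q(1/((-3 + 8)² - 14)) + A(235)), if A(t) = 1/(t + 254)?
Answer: 59169/399145 ≈ 0.14824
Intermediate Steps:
A(t) = 1/(254 + t)
Q(z) = 2*z*(37 + z) (Q(z) = (2*z)*(37 + z) = 2*z*(37 + z))
1/(Q(1/((-3 + 8)² - 14)) + A(235)) = 1/(2*(37 + 1/((-3 + 8)² - 14))/((-3 + 8)² - 14) + 1/(254 + 235)) = 1/(2*(37 + 1/(5² - 14))/(5² - 14) + 1/489) = 1/(2*(37 + 1/(25 - 14))/(25 - 14) + 1/489) = 1/(2*(37 + 1/11)/11 + 1/489) = 1/(2*(1/11)*(37 + 1/11) + 1/489) = 1/(2*(1/11)*(408/11) + 1/489) = 1/(816/121 + 1/489) = 1/(399145/59169) = 59169/399145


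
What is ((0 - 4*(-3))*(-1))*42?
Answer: -504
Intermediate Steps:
((0 - 4*(-3))*(-1))*42 = ((0 + 12)*(-1))*42 = (12*(-1))*42 = -12*42 = -504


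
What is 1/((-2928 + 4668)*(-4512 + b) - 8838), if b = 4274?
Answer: -1/422958 ≈ -2.3643e-6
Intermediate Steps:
1/((-2928 + 4668)*(-4512 + b) - 8838) = 1/((-2928 + 4668)*(-4512 + 4274) - 8838) = 1/(1740*(-238) - 8838) = 1/(-414120 - 8838) = 1/(-422958) = -1/422958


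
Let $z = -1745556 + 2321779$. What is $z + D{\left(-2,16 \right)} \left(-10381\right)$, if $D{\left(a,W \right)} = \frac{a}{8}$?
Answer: $\frac{2315273}{4} \approx 5.7882 \cdot 10^{5}$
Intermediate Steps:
$D{\left(a,W \right)} = \frac{a}{8}$ ($D{\left(a,W \right)} = a \frac{1}{8} = \frac{a}{8}$)
$z = 576223$
$z + D{\left(-2,16 \right)} \left(-10381\right) = 576223 + \frac{1}{8} \left(-2\right) \left(-10381\right) = 576223 - - \frac{10381}{4} = 576223 + \frac{10381}{4} = \frac{2315273}{4}$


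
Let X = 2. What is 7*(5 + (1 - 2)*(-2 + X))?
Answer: 35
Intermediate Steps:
7*(5 + (1 - 2)*(-2 + X)) = 7*(5 + (1 - 2)*(-2 + 2)) = 7*(5 - 1*0) = 7*(5 + 0) = 7*5 = 35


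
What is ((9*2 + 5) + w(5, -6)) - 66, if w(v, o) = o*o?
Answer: -7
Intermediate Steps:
w(v, o) = o**2
((9*2 + 5) + w(5, -6)) - 66 = ((9*2 + 5) + (-6)**2) - 66 = ((18 + 5) + 36) - 66 = (23 + 36) - 66 = 59 - 66 = -7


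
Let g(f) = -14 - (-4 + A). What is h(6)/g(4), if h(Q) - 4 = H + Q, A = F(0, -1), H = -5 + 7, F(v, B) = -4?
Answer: -2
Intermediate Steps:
H = 2
A = -4
h(Q) = 6 + Q (h(Q) = 4 + (2 + Q) = 6 + Q)
g(f) = -6 (g(f) = -14 - (-4 - 4) = -14 - 1*(-8) = -14 + 8 = -6)
h(6)/g(4) = (6 + 6)/(-6) = 12*(-⅙) = -2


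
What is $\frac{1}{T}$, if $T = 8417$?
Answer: $\frac{1}{8417} \approx 0.00011881$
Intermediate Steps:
$\frac{1}{T} = \frac{1}{8417}$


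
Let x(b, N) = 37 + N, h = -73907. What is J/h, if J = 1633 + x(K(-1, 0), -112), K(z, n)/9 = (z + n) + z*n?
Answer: -1558/73907 ≈ -0.021081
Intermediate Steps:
K(z, n) = 9*n + 9*z + 9*n*z (K(z, n) = 9*((z + n) + z*n) = 9*((n + z) + n*z) = 9*(n + z + n*z) = 9*n + 9*z + 9*n*z)
J = 1558 (J = 1633 + (37 - 112) = 1633 - 75 = 1558)
J/h = 1558/(-73907) = 1558*(-1/73907) = -1558/73907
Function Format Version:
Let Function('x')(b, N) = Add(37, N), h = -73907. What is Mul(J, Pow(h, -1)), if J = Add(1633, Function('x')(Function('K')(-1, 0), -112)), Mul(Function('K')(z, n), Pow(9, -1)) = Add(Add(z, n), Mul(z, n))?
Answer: Rational(-1558, 73907) ≈ -0.021081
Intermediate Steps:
Function('K')(z, n) = Add(Mul(9, n), Mul(9, z), Mul(9, n, z)) (Function('K')(z, n) = Mul(9, Add(Add(z, n), Mul(z, n))) = Mul(9, Add(Add(n, z), Mul(n, z))) = Mul(9, Add(n, z, Mul(n, z))) = Add(Mul(9, n), Mul(9, z), Mul(9, n, z)))
J = 1558 (J = Add(1633, Add(37, -112)) = Add(1633, -75) = 1558)
Mul(J, Pow(h, -1)) = Mul(1558, Pow(-73907, -1)) = Mul(1558, Rational(-1, 73907)) = Rational(-1558, 73907)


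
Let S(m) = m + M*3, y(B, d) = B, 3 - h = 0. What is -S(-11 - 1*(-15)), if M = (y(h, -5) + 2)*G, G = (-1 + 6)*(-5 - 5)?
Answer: 746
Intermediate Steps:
h = 3 (h = 3 - 1*0 = 3 + 0 = 3)
G = -50 (G = 5*(-10) = -50)
M = -250 (M = (3 + 2)*(-50) = 5*(-50) = -250)
S(m) = -750 + m (S(m) = m - 250*3 = m - 750 = -750 + m)
-S(-11 - 1*(-15)) = -(-750 + (-11 - 1*(-15))) = -(-750 + (-11 + 15)) = -(-750 + 4) = -1*(-746) = 746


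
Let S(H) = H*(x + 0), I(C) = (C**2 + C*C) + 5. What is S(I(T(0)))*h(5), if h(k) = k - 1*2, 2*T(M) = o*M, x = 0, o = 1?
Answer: 0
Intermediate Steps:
T(M) = M/2 (T(M) = (1*M)/2 = M/2)
h(k) = -2 + k (h(k) = k - 2 = -2 + k)
I(C) = 5 + 2*C**2 (I(C) = (C**2 + C**2) + 5 = 2*C**2 + 5 = 5 + 2*C**2)
S(H) = 0 (S(H) = H*(0 + 0) = H*0 = 0)
S(I(T(0)))*h(5) = 0*(-2 + 5) = 0*3 = 0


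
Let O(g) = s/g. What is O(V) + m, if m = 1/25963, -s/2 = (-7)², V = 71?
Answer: -2544303/1843373 ≈ -1.3802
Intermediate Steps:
s = -98 (s = -2*(-7)² = -2*49 = -98)
O(g) = -98/g
m = 1/25963 ≈ 3.8516e-5
O(V) + m = -98/71 + 1/25963 = -2544303/1843373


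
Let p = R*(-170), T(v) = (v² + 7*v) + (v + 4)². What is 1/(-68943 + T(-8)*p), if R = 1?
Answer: -1/73023 ≈ -1.3694e-5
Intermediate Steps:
T(v) = v² + (4 + v)² + 7*v (T(v) = (v² + 7*v) + (4 + v)² = v² + (4 + v)² + 7*v)
p = -170 (p = 1*(-170) = -170)
1/(-68943 + T(-8)*p) = 1/(-68943 + (16 + 2*(-8)² + 15*(-8))*(-170)) = 1/(-68943 + (16 + 2*64 - 120)*(-170)) = 1/(-68943 + (16 + 128 - 120)*(-170)) = 1/(-68943 + 24*(-170)) = 1/(-68943 - 4080) = 1/(-73023) = -1/73023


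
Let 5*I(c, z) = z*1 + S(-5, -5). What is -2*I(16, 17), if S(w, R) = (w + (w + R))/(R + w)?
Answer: -37/5 ≈ -7.4000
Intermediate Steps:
S(w, R) = (R + 2*w)/(R + w) (S(w, R) = (w + (R + w))/(R + w) = (R + 2*w)/(R + w))
I(c, z) = 3/10 + z/5 (I(c, z) = (z*1 + (-5 + 2*(-5))/(-5 - 5))/5 = (z + (-5 - 10)/(-10))/5 = (z - ⅒*(-15))/5 = (z + 3/2)/5 = (3/2 + z)/5 = 3/10 + z/5)
-2*I(16, 17) = -2*(3/10 + (⅕)*17) = -2*(3/10 + 17/5) = -2*37/10 = -37/5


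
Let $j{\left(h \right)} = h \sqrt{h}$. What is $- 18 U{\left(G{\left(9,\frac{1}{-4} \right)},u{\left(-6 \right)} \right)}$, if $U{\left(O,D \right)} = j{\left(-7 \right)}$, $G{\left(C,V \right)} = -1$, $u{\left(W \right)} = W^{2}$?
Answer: $126 i \sqrt{7} \approx 333.36 i$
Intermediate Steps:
$j{\left(h \right)} = h^{\frac{3}{2}}$
$U{\left(O,D \right)} = - 7 i \sqrt{7}$ ($U{\left(O,D \right)} = \left(-7\right)^{\frac{3}{2}} = - 7 i \sqrt{7}$)
$- 18 U{\left(G{\left(9,\frac{1}{-4} \right)},u{\left(-6 \right)} \right)} = - 18 \left(- 7 i \sqrt{7}\right) = 126 i \sqrt{7}$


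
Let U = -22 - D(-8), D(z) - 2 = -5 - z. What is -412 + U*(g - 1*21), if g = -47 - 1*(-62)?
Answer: -250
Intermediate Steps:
g = 15 (g = -47 + 62 = 15)
D(z) = -3 - z (D(z) = 2 + (-5 - z) = -3 - z)
U = -27 (U = -22 - (-3 - 1*(-8)) = -22 - (-3 + 8) = -22 - 1*5 = -22 - 5 = -27)
-412 + U*(g - 1*21) = -412 - 27*(15 - 1*21) = -412 - 27*(15 - 21) = -412 - 27*(-6) = -412 + 162 = -250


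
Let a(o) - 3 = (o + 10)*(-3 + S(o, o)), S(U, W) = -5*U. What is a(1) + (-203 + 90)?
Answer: -198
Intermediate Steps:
a(o) = 3 + (-3 - 5*o)*(10 + o) (a(o) = 3 + (o + 10)*(-3 - 5*o) = 3 + (10 + o)*(-3 - 5*o) = 3 + (-3 - 5*o)*(10 + o))
a(1) + (-203 + 90) = (-27 - 53*1 - 5*1²) + (-203 + 90) = (-27 - 53 - 5*1) - 113 = (-27 - 53 - 5) - 113 = -85 - 113 = -198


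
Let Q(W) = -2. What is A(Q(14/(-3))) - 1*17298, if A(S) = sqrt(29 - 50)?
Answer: -17298 + I*sqrt(21) ≈ -17298.0 + 4.5826*I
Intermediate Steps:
A(S) = I*sqrt(21) (A(S) = sqrt(-21) = I*sqrt(21))
A(Q(14/(-3))) - 1*17298 = I*sqrt(21) - 1*17298 = I*sqrt(21) - 17298 = -17298 + I*sqrt(21)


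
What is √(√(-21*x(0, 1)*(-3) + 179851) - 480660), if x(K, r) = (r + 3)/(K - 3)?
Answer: √(-480660 + √179767) ≈ 692.99*I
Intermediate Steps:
x(K, r) = (3 + r)/(-3 + K)
√(√(-21*x(0, 1)*(-3) + 179851) - 480660) = √(√(-21*(3 + 1)/(-3 + 0)*(-3) + 179851) - 480660) = √(√(-21*4/(-3)*(-3) + 179851) - 480660) = √(√(-21*(-⅓*4)*(-3) + 179851) - 480660) = √(√(-(-28)*(-3) + 179851) - 480660) = √(√(-21*(-4/3)*(-3) + 179851) - 480660) = √(√(28*(-3) + 179851) - 480660) = √(√(-84 + 179851) - 480660) = √(√179767 - 480660) = √(-480660 + √179767)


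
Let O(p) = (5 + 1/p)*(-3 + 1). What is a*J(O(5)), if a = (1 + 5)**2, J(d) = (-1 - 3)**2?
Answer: 576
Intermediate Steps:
O(p) = -10 - 2/p (O(p) = (5 + 1/p)*(-2) = -10 - 2/p)
J(d) = 16 (J(d) = (-4)**2 = 16)
a = 36 (a = 6**2 = 36)
a*J(O(5)) = 36*16 = 576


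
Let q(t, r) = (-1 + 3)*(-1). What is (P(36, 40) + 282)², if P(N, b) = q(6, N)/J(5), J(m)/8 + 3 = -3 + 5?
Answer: 1274641/16 ≈ 79665.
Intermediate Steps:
q(t, r) = -2 (q(t, r) = 2*(-1) = -2)
J(m) = -8 (J(m) = -24 + 8*(-3 + 5) = -24 + 8*2 = -24 + 16 = -8)
P(N, b) = ¼ (P(N, b) = -2/(-8) = -2*(-⅛) = ¼)
(P(36, 40) + 282)² = (¼ + 282)² = (1129/4)² = 1274641/16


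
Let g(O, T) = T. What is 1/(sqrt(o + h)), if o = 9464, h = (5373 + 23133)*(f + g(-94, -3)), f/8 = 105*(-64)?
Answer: -I*sqrt(1532558614)/1532558614 ≈ -2.5544e-5*I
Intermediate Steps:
f = -53760 (f = 8*(105*(-64)) = 8*(-6720) = -53760)
h = -1532568078 (h = (5373 + 23133)*(-53760 - 3) = 28506*(-53763) = -1532568078)
1/(sqrt(o + h)) = 1/(sqrt(9464 - 1532568078)) = 1/(sqrt(-1532558614)) = 1/(I*sqrt(1532558614)) = -I*sqrt(1532558614)/1532558614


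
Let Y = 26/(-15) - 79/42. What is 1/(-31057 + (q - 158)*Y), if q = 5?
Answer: -70/2135281 ≈ -3.2783e-5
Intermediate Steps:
Y = -253/70 (Y = 26*(-1/15) - 79*1/42 = -26/15 - 79/42 = -253/70 ≈ -3.6143)
1/(-31057 + (q - 158)*Y) = 1/(-31057 + (5 - 158)*(-253/70)) = 1/(-31057 - 153*(-253/70)) = 1/(-31057 + 38709/70) = 1/(-2135281/70) = -70/2135281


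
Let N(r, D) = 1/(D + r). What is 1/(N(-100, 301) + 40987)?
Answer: 201/8238388 ≈ 2.4398e-5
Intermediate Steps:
1/(N(-100, 301) + 40987) = 1/(1/(301 - 100) + 40987) = 1/(1/201 + 40987) = 1/(8238388/201) = 201/8238388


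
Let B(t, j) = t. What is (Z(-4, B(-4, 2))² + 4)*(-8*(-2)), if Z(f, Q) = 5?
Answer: 464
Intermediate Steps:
(Z(-4, B(-4, 2))² + 4)*(-8*(-2)) = (5² + 4)*(-8*(-2)) = (25 + 4)*16 = 29*16 = 464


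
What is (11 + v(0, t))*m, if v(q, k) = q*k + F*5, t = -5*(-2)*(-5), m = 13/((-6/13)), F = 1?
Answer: -1352/3 ≈ -450.67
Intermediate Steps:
m = -169/6 (m = 13/((-6*1/13)) = 13/(-6/13) = 13*(-13/6) = -169/6 ≈ -28.167)
t = -50 (t = 10*(-5) = -50)
v(q, k) = 5 + k*q (v(q, k) = q*k + 1*5 = k*q + 5 = 5 + k*q)
(11 + v(0, t))*m = (11 + (5 - 50*0))*(-169/6) = (11 + (5 + 0))*(-169/6) = (11 + 5)*(-169/6) = 16*(-169/6) = -1352/3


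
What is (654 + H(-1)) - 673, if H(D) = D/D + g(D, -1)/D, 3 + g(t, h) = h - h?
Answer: -15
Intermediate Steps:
g(t, h) = -3 (g(t, h) = -3 + (h - h) = -3 + 0 = -3)
H(D) = 1 - 3/D (H(D) = D/D - 3/D = 1 - 3/D)
(654 + H(-1)) - 673 = (654 + (-3 - 1)/(-1)) - 673 = (654 - 1*(-4)) - 673 = (654 + 4) - 673 = 658 - 673 = -15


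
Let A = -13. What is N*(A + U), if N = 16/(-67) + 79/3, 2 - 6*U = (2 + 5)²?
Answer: -655625/1206 ≈ -543.64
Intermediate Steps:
U = -47/6 (U = ⅓ - (2 + 5)²/6 = ⅓ - ⅙*7² = ⅓ - ⅙*49 = ⅓ - 49/6 = -47/6 ≈ -7.8333)
N = 5245/201 (N = 16*(-1/67) + 79*(⅓) = -16/67 + 79/3 = 5245/201 ≈ 26.095)
N*(A + U) = 5245*(-13 - 47/6)/201 = (5245/201)*(-125/6) = -655625/1206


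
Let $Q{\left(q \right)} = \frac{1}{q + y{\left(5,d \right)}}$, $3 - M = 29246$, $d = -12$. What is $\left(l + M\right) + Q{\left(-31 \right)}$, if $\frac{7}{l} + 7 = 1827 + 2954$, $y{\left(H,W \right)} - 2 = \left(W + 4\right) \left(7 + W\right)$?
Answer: $- \frac{19943663}{682} \approx -29243.0$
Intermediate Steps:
$y{\left(H,W \right)} = 2 + \left(4 + W\right) \left(7 + W\right)$ ($y{\left(H,W \right)} = 2 + \left(W + 4\right) \left(7 + W\right) = 2 + \left(4 + W\right) \left(7 + W\right)$)
$l = \frac{1}{682}$ ($l = \frac{7}{-7 + \left(1827 + 2954\right)} = \frac{7}{-7 + 4781} = \frac{7}{4774} = 7 \cdot \frac{1}{4774} = \frac{1}{682} \approx 0.0014663$)
$M = -29243$ ($M = 3 - 29246 = -29243$)
$Q{\left(q \right)} = \frac{1}{42 + q}$ ($Q{\left(q \right)} = \frac{1}{q + \left(30 + \left(-12\right)^{2} + 11 \left(-12\right)\right)} = \frac{1}{q + \left(30 + 144 - 132\right)} = \frac{1}{q + 42} = \frac{1}{42 + q}$)
$\left(l + M\right) + Q{\left(-31 \right)} = \left(\frac{1}{682} - 29243\right) + \frac{1}{42 - 31} = - \frac{19943725}{682} + \frac{1}{11} = - \frac{19943663}{682}$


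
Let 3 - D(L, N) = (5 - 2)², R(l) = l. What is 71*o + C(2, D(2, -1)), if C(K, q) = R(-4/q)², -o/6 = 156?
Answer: -598100/9 ≈ -66456.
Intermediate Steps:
o = -936 (o = -6*156 = -936)
D(L, N) = -6 (D(L, N) = 3 - (5 - 2)² = 3 - 1*3² = 3 - 1*9 = 3 - 9 = -6)
C(K, q) = 16/q² (C(K, q) = (-4/q)² = 16/q²)
71*o + C(2, D(2, -1)) = 71*(-936) + 16/(-6)² = -66456 + 16*(1/36) = -66456 + 4/9 = -598100/9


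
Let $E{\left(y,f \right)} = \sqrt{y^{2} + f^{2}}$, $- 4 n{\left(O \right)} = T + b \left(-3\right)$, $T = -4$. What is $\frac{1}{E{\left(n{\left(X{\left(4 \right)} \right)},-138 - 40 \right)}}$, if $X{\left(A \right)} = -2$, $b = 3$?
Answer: $\frac{4 \sqrt{507113}}{507113} \approx 0.005617$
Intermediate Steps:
$n{\left(O \right)} = \frac{13}{4}$ ($n{\left(O \right)} = - \frac{-4 + 3 \left(-3\right)}{4} = - \frac{-4 - 9}{4} = \left(- \frac{1}{4}\right) \left(-13\right) = \frac{13}{4}$)
$E{\left(y,f \right)} = \sqrt{f^{2} + y^{2}}$
$\frac{1}{E{\left(n{\left(X{\left(4 \right)} \right)},-138 - 40 \right)}} = \frac{1}{\sqrt{\left(-138 - 40\right)^{2} + \left(\frac{13}{4}\right)^{2}}} = \frac{1}{\sqrt{\left(-138 - 40\right)^{2} + \frac{169}{16}}} = \frac{1}{\sqrt{\left(-178\right)^{2} + \frac{169}{16}}} = \frac{1}{\sqrt{31684 + \frac{169}{16}}} = \frac{1}{\sqrt{\frac{507113}{16}}} = \frac{1}{\frac{1}{4} \sqrt{507113}} = \frac{4 \sqrt{507113}}{507113}$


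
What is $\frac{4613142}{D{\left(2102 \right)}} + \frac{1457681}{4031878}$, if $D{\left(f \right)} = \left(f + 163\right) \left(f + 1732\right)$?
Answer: $\frac{5209690353581}{5835478145130} \approx 0.89276$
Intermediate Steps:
$D{\left(f \right)} = \left(163 + f\right) \left(1732 + f\right)$
$\frac{4613142}{D{\left(2102 \right)}} + \frac{1457681}{4031878} = \frac{4613142}{282316 + 2102^{2} + 1895 \cdot 2102} + \frac{1457681}{4031878} = \frac{4613142}{282316 + 4418404 + 3983290} + 1457681 \cdot \frac{1}{4031878} = \frac{4613142}{8684010} + \frac{1457681}{4031878} = 4613142 \cdot \frac{1}{8684010} + \frac{1457681}{4031878} = \frac{768857}{1447335} + \frac{1457681}{4031878} = \frac{5209690353581}{5835478145130}$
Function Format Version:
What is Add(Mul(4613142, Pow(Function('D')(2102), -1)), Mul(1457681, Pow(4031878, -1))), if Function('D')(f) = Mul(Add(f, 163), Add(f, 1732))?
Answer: Rational(5209690353581, 5835478145130) ≈ 0.89276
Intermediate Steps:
Function('D')(f) = Mul(Add(163, f), Add(1732, f))
Add(Mul(4613142, Pow(Function('D')(2102), -1)), Mul(1457681, Pow(4031878, -1))) = Add(Mul(4613142, Pow(Add(282316, Pow(2102, 2), Mul(1895, 2102)), -1)), Mul(1457681, Pow(4031878, -1))) = Add(Mul(4613142, Pow(Add(282316, 4418404, 3983290), -1)), Mul(1457681, Rational(1, 4031878))) = Add(Mul(4613142, Pow(8684010, -1)), Rational(1457681, 4031878)) = Add(Mul(4613142, Rational(1, 8684010)), Rational(1457681, 4031878)) = Add(Rational(768857, 1447335), Rational(1457681, 4031878)) = Rational(5209690353581, 5835478145130)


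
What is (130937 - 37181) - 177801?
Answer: -84045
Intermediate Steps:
(130937 - 37181) - 177801 = 93756 - 177801 = -84045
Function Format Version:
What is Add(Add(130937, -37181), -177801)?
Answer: -84045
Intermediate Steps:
Add(Add(130937, -37181), -177801) = Add(93756, -177801) = -84045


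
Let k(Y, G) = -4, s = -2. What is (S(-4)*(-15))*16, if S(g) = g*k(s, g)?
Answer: -3840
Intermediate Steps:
S(g) = -4*g (S(g) = g*(-4) = -4*g)
(S(-4)*(-15))*16 = (-4*(-4)*(-15))*16 = (16*(-15))*16 = -240*16 = -3840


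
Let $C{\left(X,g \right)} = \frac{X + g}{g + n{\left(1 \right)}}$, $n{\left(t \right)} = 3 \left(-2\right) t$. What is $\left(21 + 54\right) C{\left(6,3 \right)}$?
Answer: $-225$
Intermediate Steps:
$n{\left(t \right)} = - 6 t$
$C{\left(X,g \right)} = \frac{X + g}{-6 + g}$ ($C{\left(X,g \right)} = \frac{X + g}{g - 6} = \frac{X + g}{-6 + g}$)
$\left(21 + 54\right) C{\left(6,3 \right)} = \left(21 + 54\right) \frac{6 + 3}{-6 + 3} = 75 \frac{1}{-3} \cdot 9 = 75 \left(\left(- \frac{1}{3}\right) 9\right) = 75 \left(-3\right) = -225$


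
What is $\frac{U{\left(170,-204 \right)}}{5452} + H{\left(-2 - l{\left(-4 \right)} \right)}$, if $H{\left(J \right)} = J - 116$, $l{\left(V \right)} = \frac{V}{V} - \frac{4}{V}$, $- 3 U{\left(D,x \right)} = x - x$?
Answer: $-120$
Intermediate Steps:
$U{\left(D,x \right)} = 0$ ($U{\left(D,x \right)} = - \frac{x - x}{3} = \left(- \frac{1}{3}\right) 0 = 0$)
$l{\left(V \right)} = 1 - \frac{4}{V}$
$H{\left(J \right)} = -116 + J$
$\frac{U{\left(170,-204 \right)}}{5452} + H{\left(-2 - l{\left(-4 \right)} \right)} = \frac{0}{5452} - \left(118 + \frac{-4 - 4}{-4}\right) = 0 \cdot \frac{1}{5452} - \left(118 + 2\right) = 0 - 120 = -120$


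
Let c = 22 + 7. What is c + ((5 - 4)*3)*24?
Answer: 101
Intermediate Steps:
c = 29
c + ((5 - 4)*3)*24 = 29 + ((5 - 4)*3)*24 = 29 + (1*3)*24 = 29 + 3*24 = 29 + 72 = 101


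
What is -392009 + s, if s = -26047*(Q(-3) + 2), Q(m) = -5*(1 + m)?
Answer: -704573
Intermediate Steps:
Q(m) = -5 - 5*m
s = -312564 (s = -26047*((-5 - 5*(-3)) + 2) = -26047*((-5 + 15) + 2) = -26047*(10 + 2) = -26047*12 = -312564)
-392009 + s = -392009 - 312564 = -704573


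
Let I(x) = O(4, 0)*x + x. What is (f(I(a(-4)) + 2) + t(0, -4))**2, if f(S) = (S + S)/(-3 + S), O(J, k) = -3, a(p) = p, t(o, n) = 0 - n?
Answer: 2304/49 ≈ 47.020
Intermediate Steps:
t(o, n) = -n
I(x) = -2*x (I(x) = -3*x + x = -2*x)
f(S) = 2*S/(-3 + S) (f(S) = (2*S)/(-3 + S) = 2*S/(-3 + S))
(f(I(a(-4)) + 2) + t(0, -4))**2 = (2*(-2*(-4) + 2)/(-3 + (-2*(-4) + 2)) - 1*(-4))**2 = (2*(8 + 2)/(-3 + (8 + 2)) + 4)**2 = (2*10/(-3 + 10) + 4)**2 = (2*10/7 + 4)**2 = (2*10*(1/7) + 4)**2 = (20/7 + 4)**2 = (48/7)**2 = 2304/49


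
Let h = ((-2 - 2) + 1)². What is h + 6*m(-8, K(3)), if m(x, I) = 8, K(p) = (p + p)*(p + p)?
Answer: 57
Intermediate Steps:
K(p) = 4*p² (K(p) = (2*p)*(2*p) = 4*p²)
h = 9 (h = (-4 + 1)² = (-3)² = 9)
h + 6*m(-8, K(3)) = 9 + 6*8 = 9 + 48 = 57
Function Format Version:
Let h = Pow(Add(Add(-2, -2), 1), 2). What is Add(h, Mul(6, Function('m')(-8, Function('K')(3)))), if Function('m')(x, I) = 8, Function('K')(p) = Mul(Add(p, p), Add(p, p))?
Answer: 57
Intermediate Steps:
Function('K')(p) = Mul(4, Pow(p, 2)) (Function('K')(p) = Mul(Mul(2, p), Mul(2, p)) = Mul(4, Pow(p, 2)))
h = 9 (h = Pow(Add(-4, 1), 2) = Pow(-3, 2) = 9)
Add(h, Mul(6, Function('m')(-8, Function('K')(3)))) = Add(9, Mul(6, 8)) = Add(9, 48) = 57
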